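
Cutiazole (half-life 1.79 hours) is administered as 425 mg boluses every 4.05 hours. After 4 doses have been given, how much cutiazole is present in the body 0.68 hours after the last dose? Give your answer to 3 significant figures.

The 4 doses were given 12.83, 8.78, 4.73, 0.68 hours ago.
Total = 425·(1/2)^(12.83/1.79) + 425·(1/2)^(8.78/1.79) + 425·(1/2)^(4.73/1.79) + 425·(1/2)^(0.68/1.79)
      = 2.9562 + 14.185 + 68.066 + 326.61 ≈ 411.82 mg.

412 mg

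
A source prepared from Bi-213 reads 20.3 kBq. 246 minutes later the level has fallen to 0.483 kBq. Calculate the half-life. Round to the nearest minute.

46 minutes

A/A₀ = 0.483/20.3 ≈ 0.023793.
n = log₂(42.029) ≈ 5.3933 half-lives elapsed in 246 minutes.
t½ = 246/5.3933 ≈ 45.612 minutes.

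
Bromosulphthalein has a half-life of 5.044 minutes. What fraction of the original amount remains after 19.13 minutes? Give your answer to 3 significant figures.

0.0722

n = 19.13/5.044 ≈ 3.7926 half-lives.
Fraction remaining = (1/2)^3.7926 ≈ 0.072162.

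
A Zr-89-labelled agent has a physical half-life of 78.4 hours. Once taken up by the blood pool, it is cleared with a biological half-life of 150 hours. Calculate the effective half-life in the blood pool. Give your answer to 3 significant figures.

1/t_eff = 1/t_phys + 1/t_biol = 1/78.4 + 1/150 = 0.019422 per hour.
t_eff = 78.4 × 150 / (78.4 + 150) ≈ 51.489 hours.

51.5 hours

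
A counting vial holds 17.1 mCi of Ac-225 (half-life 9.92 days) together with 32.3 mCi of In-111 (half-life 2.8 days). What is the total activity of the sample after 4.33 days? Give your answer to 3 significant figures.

23.7 mCi

Ac-225: 17.1 × (1/2)^(4.33/9.92) = 17.1 × (1/2)^0.43649 ≈ 12.636 mCi.
In-111: 32.3 × (1/2)^(4.33/2.8) = 32.3 × (1/2)^1.5464 ≈ 11.058 mCi.
Total = 12.636 + 11.058 ≈ 23.694 mCi.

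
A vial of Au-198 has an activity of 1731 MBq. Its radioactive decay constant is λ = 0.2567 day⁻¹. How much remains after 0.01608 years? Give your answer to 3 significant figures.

t½ = ln 2 / λ = 0.69315 / 0.2567 ≈ 2.7002 days.
Convert the elapsed time: 0.01608 years = 5.8692 days.
Number of half-lives: n = 5.8692/2.7002 ≈ 2.1736.
Remaining = 1731 × (1/2)^2.1736 = 1731 × 0.22166 ≈ 383.69 MBq.

384 MBq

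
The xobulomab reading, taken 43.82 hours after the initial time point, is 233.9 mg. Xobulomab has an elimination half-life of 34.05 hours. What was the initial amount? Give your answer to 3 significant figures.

Number of half-lives elapsed: n = 43.82/34.05 ≈ 1.2869.
A₀ = A × 2^n = 233.9 × 2^1.2869 = 233.9 × 2.4401 ≈ 570.74 mg.

571 mg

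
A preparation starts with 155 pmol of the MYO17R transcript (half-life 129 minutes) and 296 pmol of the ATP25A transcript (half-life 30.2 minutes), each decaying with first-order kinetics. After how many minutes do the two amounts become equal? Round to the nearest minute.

Set 155·(1/2)^(t/129) = 296·(1/2)^(t/30.2).
Taking log₂: log₂(155/296) = t·(1/129 − 1/30.2).
log₂(0.52365) = -0.93333; 1/129 − 1/30.2 = -0.025361.
t = -0.93333 / -0.025361 ≈ 36.802 minutes.

37 minutes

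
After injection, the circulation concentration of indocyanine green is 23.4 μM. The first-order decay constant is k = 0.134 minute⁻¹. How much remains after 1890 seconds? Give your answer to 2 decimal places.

0.34 μM

t½ = ln 2 / k = 0.69315 / 0.134 ≈ 5.1727 minutes.
Convert the elapsed time: 1890 seconds = 31.5 minutes.
Number of half-lives: n = 31.5/5.1727 ≈ 6.0896.
Remaining = 23.4 × (1/2)^6.0896 = 23.4 × 0.014684 ≈ 0.3436 μM.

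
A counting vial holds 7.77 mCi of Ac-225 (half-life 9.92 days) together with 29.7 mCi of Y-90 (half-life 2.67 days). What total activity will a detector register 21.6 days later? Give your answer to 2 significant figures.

1.8 mCi

Ac-225: 7.77 × (1/2)^(21.6/9.92) = 7.77 × (1/2)^2.1774 ≈ 1.7177 mCi.
Y-90: 29.7 × (1/2)^(21.6/2.67) = 29.7 × (1/2)^8.0899 ≈ 0.10901 mCi.
Total = 1.7177 + 0.10901 ≈ 1.8267 mCi.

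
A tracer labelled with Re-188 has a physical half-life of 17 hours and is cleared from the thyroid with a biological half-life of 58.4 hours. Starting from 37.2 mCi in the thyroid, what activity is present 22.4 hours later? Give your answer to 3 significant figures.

1/t_eff = 1/t_phys + 1/t_biol = 1/17 + 1/58.4 = 0.075947 per hour.
t_eff = 17 × 58.4 / (17 + 58.4) ≈ 13.167 hours.
Remaining = 37.2 × (1/2)^(22.4/13.167) = 37.2 × (1/2)^1.7012 ≈ 11.44 mCi.

11.4 mCi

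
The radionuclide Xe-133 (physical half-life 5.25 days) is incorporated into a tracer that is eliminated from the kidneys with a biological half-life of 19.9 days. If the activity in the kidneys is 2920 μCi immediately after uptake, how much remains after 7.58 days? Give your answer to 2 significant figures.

820 μCi

1/t_eff = 1/t_phys + 1/t_biol = 1/5.25 + 1/19.9 = 0.24073 per day.
t_eff = 5.25 × 19.9 / (5.25 + 19.9) ≈ 4.1541 days.
Remaining = 2920 × (1/2)^(7.58/4.1541) = 2920 × (1/2)^1.8247 ≈ 824.31 μCi.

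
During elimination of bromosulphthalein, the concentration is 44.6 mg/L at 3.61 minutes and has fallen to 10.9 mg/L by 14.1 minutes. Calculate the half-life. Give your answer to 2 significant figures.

5.2 minutes

Over Δt = 14.1 − 3.61 = 10.49 minutes, the level fell by a factor of 44.6/10.9 ≈ 4.0917.
n = log₂(4.0917) ≈ 2.0327 half-lives, so t½ = 10.49/2.0327 ≈ 5.1606 minutes.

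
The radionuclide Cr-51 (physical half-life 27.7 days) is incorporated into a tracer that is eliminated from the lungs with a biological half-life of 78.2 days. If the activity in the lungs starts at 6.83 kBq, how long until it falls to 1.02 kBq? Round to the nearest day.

56 days

1/t_eff = 1/t_phys + 1/t_biol = 1/27.7 + 1/78.2 = 0.048889 per day.
t_eff = 27.7 × 78.2 / (27.7 + 78.2) ≈ 20.455 days.
n = log₂(6.83/1.02) ≈ 2.7433; t = 2.7433 × 20.455 ≈ 56.113 days.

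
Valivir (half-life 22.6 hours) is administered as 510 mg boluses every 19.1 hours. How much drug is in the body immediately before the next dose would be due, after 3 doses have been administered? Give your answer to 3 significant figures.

530 mg

The 3 doses were given 57.3, 38.2, 19.1 hours ago.
Total = 510·(1/2)^(57.3/22.6) + 510·(1/2)^(38.2/22.6) + 510·(1/2)^(19.1/22.6)
      = 87.971 + 158.03 + 283.9 ≈ 529.9 mg.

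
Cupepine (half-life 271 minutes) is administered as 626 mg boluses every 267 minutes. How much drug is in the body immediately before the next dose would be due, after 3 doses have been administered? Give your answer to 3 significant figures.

557 mg

The 3 doses were given 801, 534, 267 minutes ago.
Total = 626·(1/2)^(801/271) + 626·(1/2)^(534/271) + 626·(1/2)^(267/271)
      = 80.689 + 159.74 + 316.22 ≈ 556.64 mg.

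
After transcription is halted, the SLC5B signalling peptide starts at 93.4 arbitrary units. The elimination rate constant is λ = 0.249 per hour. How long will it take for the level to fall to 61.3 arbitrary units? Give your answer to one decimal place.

1.7 hours

t½ = ln 2 / λ = 0.69315 / 0.249 ≈ 2.7837 hours.
Fraction remaining = 61.3/93.4 ≈ 0.65632.
n = log₂(93.4/61.3) = ln(1.5237)/ln 2 ≈ 0.60754 half-lives.
t = n × t½ = 0.60754 × 2.7837 ≈ 1.6912 hours.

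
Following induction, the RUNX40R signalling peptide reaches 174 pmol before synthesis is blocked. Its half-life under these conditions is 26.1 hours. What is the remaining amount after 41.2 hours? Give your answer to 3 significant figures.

Number of half-lives: n = 41.2/26.1 ≈ 1.5785.
Remaining = 174 × (1/2)^1.5785 = 174 × 0.33482 ≈ 58.259 pmol.

58.3 pmol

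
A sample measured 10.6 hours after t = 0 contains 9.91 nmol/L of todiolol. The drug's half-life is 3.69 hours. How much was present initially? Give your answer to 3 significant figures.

Number of half-lives elapsed: n = 10.6/3.69 ≈ 2.8726.
A₀ = A × 2^n = 9.91 × 2^2.8726 = 9.91 × 7.324 ≈ 72.581 nmol/L.

72.6 nmol/L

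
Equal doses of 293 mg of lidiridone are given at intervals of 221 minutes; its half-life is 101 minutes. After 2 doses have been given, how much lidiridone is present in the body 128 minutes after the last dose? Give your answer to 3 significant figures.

The 2 doses were given 349, 128 minutes ago.
Total = 293·(1/2)^(349/101) + 293·(1/2)^(128/101)
      = 26.71 + 121.72 ≈ 148.43 mg.

148 mg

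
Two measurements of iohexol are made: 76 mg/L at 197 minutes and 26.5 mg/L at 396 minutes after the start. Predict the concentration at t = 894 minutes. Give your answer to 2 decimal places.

1.90 mg/L

Over Δt = 396 − 197 = 199 minutes, the level fell by a factor of 76/26.5 ≈ 2.8679.
n = log₂(2.8679) ≈ 1.52 half-lives, so t½ = 199/1.52 ≈ 130.92 minutes.
From t = 396 to t = 894: 26.5 × (1/2)^((894−396)/130.92) ≈ 1.8975 mg/L.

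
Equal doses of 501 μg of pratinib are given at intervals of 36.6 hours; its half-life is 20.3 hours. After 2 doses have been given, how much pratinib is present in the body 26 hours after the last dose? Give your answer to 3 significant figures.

The 2 doses were given 62.6, 26 hours ago.
Total = 501·(1/2)^(62.6/20.3) + 501·(1/2)^(26/20.3)
      = 59.093 + 206.2 ≈ 265.29 μg.

265 μg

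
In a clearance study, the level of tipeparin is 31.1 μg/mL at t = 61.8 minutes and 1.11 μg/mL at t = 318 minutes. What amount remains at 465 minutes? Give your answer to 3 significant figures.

0.164 μg/mL

Over Δt = 318 − 61.8 = 256.2 minutes, the level fell by a factor of 31.1/1.11 ≈ 28.018.
n = log₂(28.018) ≈ 4.8083 half-lives, so t½ = 256.2/4.8083 ≈ 53.283 minutes.
From t = 318 to t = 465: 1.11 × (1/2)^((465−318)/53.283) ≈ 0.16399 μg/mL.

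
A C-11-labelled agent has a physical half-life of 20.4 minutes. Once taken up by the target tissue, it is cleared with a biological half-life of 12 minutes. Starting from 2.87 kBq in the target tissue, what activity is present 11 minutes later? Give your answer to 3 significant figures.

1.05 kBq

1/t_eff = 1/t_phys + 1/t_biol = 1/20.4 + 1/12 = 0.13235 per minute.
t_eff = 20.4 × 12 / (20.4 + 12) ≈ 7.5556 minutes.
Remaining = 2.87 × (1/2)^(11/7.5556) = 2.87 × (1/2)^1.4559 ≈ 1.0462 kBq.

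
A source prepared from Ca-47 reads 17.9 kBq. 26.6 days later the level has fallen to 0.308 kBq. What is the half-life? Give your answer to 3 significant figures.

4.54 days

A/A₀ = 0.308/17.9 ≈ 0.017207.
n = log₂(58.117) ≈ 5.8609 half-lives elapsed in 26.6 days.
t½ = 26.6/5.8609 ≈ 4.5386 days.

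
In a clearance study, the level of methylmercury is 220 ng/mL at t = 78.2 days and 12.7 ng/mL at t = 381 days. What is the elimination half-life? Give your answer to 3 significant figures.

Over Δt = 381 − 78.2 = 302.8 days, the level fell by a factor of 220/12.7 ≈ 17.323.
n = log₂(17.323) ≈ 4.1146 half-lives, so t½ = 302.8/4.1146 ≈ 73.592 days.

73.6 days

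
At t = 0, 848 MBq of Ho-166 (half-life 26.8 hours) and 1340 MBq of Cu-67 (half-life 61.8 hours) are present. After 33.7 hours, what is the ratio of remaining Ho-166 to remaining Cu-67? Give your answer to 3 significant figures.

Ho-166: 848 × (1/2)^(33.7/26.8) = 848 × (1/2)^1.2575 ≈ 354.7 MBq.
Cu-67: 1340 × (1/2)^(33.7/61.8) = 1340 × (1/2)^0.54531 ≈ 918.23 MBq.
Ratio ≈ 354.7 / 918.23 ≈ 0.38629.

0.386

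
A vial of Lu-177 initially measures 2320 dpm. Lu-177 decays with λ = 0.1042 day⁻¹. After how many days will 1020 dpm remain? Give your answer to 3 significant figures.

7.89 days

t½ = ln 2 / λ = 0.69315 / 0.1042 ≈ 6.6521 days.
Fraction remaining = 1020/2320 ≈ 0.43966.
n = log₂(2320/1020) = ln(2.2745)/ln 2 ≈ 1.1856 half-lives.
t = n × t½ = 1.1856 × 6.6521 ≈ 7.8864 days.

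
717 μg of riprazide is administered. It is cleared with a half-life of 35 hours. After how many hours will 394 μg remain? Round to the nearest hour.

30 hours

Fraction remaining = 394/717 ≈ 0.54951.
n = log₂(717/394) = ln(1.8198)/ln 2 ≈ 0.86378 half-lives.
t = n × t½ = 0.86378 × 35 ≈ 30.232 hours.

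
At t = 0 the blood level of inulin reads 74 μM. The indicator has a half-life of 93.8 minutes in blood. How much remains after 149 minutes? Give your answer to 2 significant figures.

Number of half-lives: n = 149/93.8 ≈ 1.5885.
Remaining = 74 × (1/2)^1.5885 = 74 × 0.33252 ≈ 24.606 μM.

25 μM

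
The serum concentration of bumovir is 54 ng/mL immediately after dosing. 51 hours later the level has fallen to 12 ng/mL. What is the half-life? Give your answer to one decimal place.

A/A₀ = 12/54 ≈ 0.22222.
n = log₂(4.5) ≈ 2.1699 half-lives elapsed in 51 hours.
t½ = 51/2.1699 ≈ 23.503 hours.

23.5 hours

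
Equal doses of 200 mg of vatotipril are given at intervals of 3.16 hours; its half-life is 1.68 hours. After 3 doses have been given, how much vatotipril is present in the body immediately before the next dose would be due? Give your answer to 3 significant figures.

73.0 mg

The 3 doses were given 9.48, 6.32, 3.16 hours ago.
Total = 200·(1/2)^(9.48/1.68) + 200·(1/2)^(6.32/1.68) + 200·(1/2)^(3.16/1.68)
      = 4.0028 + 14.743 + 54.301 ≈ 73.047 mg.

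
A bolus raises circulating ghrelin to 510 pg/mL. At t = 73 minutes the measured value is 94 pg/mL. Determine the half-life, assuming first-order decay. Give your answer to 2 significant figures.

A/A₀ = 94/510 ≈ 0.18431.
n = log₂(5.4255) ≈ 2.4398 half-lives elapsed in 73 minutes.
t½ = 73/2.4398 ≈ 29.921 minutes.

30 minutes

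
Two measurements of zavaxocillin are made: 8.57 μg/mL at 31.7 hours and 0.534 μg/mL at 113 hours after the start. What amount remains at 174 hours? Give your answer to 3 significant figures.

0.0665 μg/mL

Over Δt = 113 − 31.7 = 81.3 hours, the level fell by a factor of 8.57/0.534 ≈ 16.049.
n = log₂(16.049) ≈ 4.0044 half-lives, so t½ = 81.3/4.0044 ≈ 20.303 hours.
From t = 113 to t = 174: 0.534 × (1/2)^((174−113)/20.303) ≈ 0.066541 μg/mL.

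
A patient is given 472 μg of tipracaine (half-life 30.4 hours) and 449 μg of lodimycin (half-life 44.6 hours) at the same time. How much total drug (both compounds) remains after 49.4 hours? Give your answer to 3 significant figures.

tipracaine: 472 × (1/2)^(49.4/30.4) = 472 × (1/2)^1.625 ≈ 153.03 μg.
lodimycin: 449 × (1/2)^(49.4/44.6) = 449 × (1/2)^1.1076 ≈ 208.36 μg.
Total = 153.03 + 208.36 ≈ 361.39 μg.

361 μg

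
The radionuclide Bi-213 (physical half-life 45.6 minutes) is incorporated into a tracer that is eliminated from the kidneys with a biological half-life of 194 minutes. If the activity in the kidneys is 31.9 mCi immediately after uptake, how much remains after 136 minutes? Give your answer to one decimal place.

2.5 mCi

1/t_eff = 1/t_phys + 1/t_biol = 1/45.6 + 1/194 = 0.027084 per minute.
t_eff = 45.6 × 194 / (45.6 + 194) ≈ 36.922 minutes.
Remaining = 31.9 × (1/2)^(136/36.922) = 31.9 × (1/2)^3.6835 ≈ 2.4829 mCi.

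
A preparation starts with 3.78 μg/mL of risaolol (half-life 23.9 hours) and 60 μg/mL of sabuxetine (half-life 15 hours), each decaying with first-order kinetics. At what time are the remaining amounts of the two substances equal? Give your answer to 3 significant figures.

161 hours

Set 3.78·(1/2)^(t/23.9) = 60·(1/2)^(t/15).
Taking log₂: log₂(3.78/60) = t·(1/23.9 − 1/15).
log₂(0.063) = -3.9885; 1/23.9 − 1/15 = -0.024826.
t = -3.9885 / -0.024826 ≈ 160.66 hours.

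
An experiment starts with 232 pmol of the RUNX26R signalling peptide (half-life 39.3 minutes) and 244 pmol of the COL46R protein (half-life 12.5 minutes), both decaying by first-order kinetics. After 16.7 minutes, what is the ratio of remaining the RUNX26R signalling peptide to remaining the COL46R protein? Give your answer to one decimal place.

RUNX26R signalling peptide: 232 × (1/2)^(16.7/39.3) = 232 × (1/2)^0.42494 ≈ 172.81 pmol.
COL46R protein: 244 × (1/2)^(16.7/12.5) = 244 × (1/2)^1.336 ≈ 96.653 pmol.
Ratio ≈ 172.81 / 96.653 ≈ 1.788.

1.8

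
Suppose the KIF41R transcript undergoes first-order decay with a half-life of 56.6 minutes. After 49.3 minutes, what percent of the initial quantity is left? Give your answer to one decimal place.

54.7%

n = 49.3/56.6 ≈ 0.87102 half-lives.
Fraction remaining = (1/2)^0.87102 ≈ 0.54676, i.e. 54.676%.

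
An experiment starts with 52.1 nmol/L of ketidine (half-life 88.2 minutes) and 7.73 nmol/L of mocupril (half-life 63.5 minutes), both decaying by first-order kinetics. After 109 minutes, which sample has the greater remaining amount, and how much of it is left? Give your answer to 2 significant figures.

ketidine, 22 nmol/L

ketidine: 52.1 × (1/2)^1.2358 ≈ 22.122 nmol/L.
mocupril: 7.73 × (1/2)^1.7165 ≈ 2.3521 nmol/L.
Ketidine has more remaining, at ≈ 22.122 nmol/L.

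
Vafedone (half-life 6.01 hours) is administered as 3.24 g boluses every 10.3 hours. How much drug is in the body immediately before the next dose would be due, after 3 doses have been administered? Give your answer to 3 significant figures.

1.38 g

The 3 doses were given 30.9, 20.6, 10.3 hours ago.
Total = 3.24·(1/2)^(30.9/6.01) + 3.24·(1/2)^(20.6/6.01) + 3.24·(1/2)^(10.3/6.01)
      = 0.091795 + 0.30111 + 0.98773 ≈ 1.3806 g.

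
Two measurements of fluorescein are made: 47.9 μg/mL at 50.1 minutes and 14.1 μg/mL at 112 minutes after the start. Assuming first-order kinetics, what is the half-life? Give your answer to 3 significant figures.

Over Δt = 112 − 50.1 = 61.9 minutes, the level fell by a factor of 47.9/14.1 ≈ 3.3972.
n = log₂(3.3972) ≈ 1.7643 half-lives, so t½ = 61.9/1.7643 ≈ 35.084 minutes.

35.1 minutes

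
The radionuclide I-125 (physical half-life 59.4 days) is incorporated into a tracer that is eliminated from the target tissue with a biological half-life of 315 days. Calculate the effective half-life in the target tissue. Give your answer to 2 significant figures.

50 days

1/t_eff = 1/t_phys + 1/t_biol = 1/59.4 + 1/315 = 0.02001 per day.
t_eff = 59.4 × 315 / (59.4 + 315) ≈ 49.976 days.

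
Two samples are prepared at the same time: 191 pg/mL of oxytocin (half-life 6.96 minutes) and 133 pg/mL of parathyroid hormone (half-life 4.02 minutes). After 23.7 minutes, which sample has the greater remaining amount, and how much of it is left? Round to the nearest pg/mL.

oxytocin, 18 pg/mL

oxytocin: 191 × (1/2)^3.4052 ≈ 18.029 pg/mL.
parathyroid hormone: 133 × (1/2)^5.8955 ≈ 2.2342 pg/mL.
Oxytocin has more remaining, at ≈ 18.029 pg/mL.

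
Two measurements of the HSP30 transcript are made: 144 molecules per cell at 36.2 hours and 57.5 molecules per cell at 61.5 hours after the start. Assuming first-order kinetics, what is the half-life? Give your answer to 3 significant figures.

19.1 hours

Over Δt = 61.5 − 36.2 = 25.3 hours, the level fell by a factor of 144/57.5 ≈ 2.5043.
n = log₂(2.5043) ≈ 1.3244 half-lives, so t½ = 25.3/1.3244 ≈ 19.102 hours.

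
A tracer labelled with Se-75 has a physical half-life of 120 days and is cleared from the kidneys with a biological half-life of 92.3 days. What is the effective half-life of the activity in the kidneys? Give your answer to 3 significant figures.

1/t_eff = 1/t_phys + 1/t_biol = 1/120 + 1/92.3 = 0.019168 per day.
t_eff = 120 × 92.3 / (120 + 92.3) ≈ 52.171 days.

52.2 days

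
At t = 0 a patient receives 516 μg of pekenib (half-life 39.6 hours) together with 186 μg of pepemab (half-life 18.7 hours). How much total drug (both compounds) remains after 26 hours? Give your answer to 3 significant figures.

pekenib: 516 × (1/2)^(26/39.6) = 516 × (1/2)^0.65657 ≈ 327.34 μg.
pepemab: 186 × (1/2)^(26/18.7) = 186 × (1/2)^1.3904 ≈ 70.953 μg.
Total = 327.34 + 70.953 ≈ 398.3 μg.

398 μg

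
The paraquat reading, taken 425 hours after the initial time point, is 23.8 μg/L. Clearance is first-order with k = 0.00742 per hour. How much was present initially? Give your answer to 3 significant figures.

t½ = ln 2 / k = 0.69315 / 0.00742 ≈ 93.416 hours.
Number of half-lives elapsed: n = 425/93.416 ≈ 4.5495.
A₀ = A × 2^n = 23.8 × 2^4.5495 = 23.8 × 23.418 ≈ 557.35 μg/L.

557 μg/L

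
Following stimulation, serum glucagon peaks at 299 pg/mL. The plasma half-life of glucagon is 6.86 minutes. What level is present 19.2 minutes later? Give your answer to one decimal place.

Number of half-lives: n = 19.2/6.86 ≈ 2.7988.
Remaining = 299 × (1/2)^2.7988 = 299 × 0.1437 ≈ 42.967 pg/mL.

43.0 pg/mL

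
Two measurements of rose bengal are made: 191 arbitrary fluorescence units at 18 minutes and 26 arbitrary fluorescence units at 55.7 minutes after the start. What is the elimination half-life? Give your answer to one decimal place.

13.1 minutes

Over Δt = 55.7 − 18 = 37.7 minutes, the level fell by a factor of 191/26 ≈ 7.3462.
n = log₂(7.3462) ≈ 2.877 half-lives, so t½ = 37.7/2.877 ≈ 13.104 minutes.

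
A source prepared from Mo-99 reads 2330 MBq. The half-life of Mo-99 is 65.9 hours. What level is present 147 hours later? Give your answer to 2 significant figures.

500 MBq

Number of half-lives: n = 147/65.9 ≈ 2.2307.
Remaining = 2330 × (1/2)^2.2307 = 2330 × 0.21306 ≈ 496.44 MBq.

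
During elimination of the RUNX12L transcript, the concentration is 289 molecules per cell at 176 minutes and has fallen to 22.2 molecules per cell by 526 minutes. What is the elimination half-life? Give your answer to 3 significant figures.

Over Δt = 526 − 176 = 350 minutes, the level fell by a factor of 289/22.2 ≈ 13.018.
n = log₂(13.018) ≈ 3.7024 half-lives, so t½ = 350/3.7024 ≈ 94.532 minutes.

94.5 minutes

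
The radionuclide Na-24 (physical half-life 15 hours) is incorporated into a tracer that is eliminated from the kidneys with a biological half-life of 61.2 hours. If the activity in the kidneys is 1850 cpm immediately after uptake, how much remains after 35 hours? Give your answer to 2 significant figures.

250 cpm

1/t_eff = 1/t_phys + 1/t_biol = 1/15 + 1/61.2 = 0.083007 per hour.
t_eff = 15 × 61.2 / (15 + 61.2) ≈ 12.047 hours.
Remaining = 1850 × (1/2)^(35/12.047) = 1850 × (1/2)^2.9052 ≈ 246.95 cpm.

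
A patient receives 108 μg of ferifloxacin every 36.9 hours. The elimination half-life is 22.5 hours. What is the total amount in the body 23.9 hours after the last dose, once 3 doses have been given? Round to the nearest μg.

74 μg

The 3 doses were given 97.7, 60.8, 23.9 hours ago.
Total = 108·(1/2)^(97.7/22.5) + 108·(1/2)^(60.8/22.5) + 108·(1/2)^(23.9/22.5)
      = 5.3246 + 16.595 + 51.721 ≈ 73.64 μg.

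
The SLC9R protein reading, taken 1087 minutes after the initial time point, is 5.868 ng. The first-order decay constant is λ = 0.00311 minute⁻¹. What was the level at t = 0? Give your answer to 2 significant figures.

170 ng

t½ = ln 2 / λ = 0.69315 / 0.00311 ≈ 222.88 minutes.
Number of half-lives elapsed: n = 1087/222.88 ≈ 4.8771.
A₀ = A × 2^n = 5.868 × 2^4.8771 = 5.868 × 29.388 ≈ 172.45 ng.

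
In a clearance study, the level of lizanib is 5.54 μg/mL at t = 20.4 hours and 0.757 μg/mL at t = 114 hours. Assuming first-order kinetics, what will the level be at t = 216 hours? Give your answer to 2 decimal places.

0.09 μg/mL

Over Δt = 114 − 20.4 = 93.6 hours, the level fell by a factor of 5.54/0.757 ≈ 7.3184.
n = log₂(7.3184) ≈ 2.8715 half-lives, so t½ = 93.6/2.8715 ≈ 32.596 hours.
From t = 114 to t = 216: 0.757 × (1/2)^((216−114)/32.596) ≈ 0.086518 μg/mL.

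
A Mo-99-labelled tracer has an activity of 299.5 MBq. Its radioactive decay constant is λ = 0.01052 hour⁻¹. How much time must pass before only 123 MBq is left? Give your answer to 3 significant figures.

84.6 hours

t½ = ln 2 / λ = 0.69315 / 0.01052 ≈ 65.889 hours.
Fraction remaining = 123/299.5 ≈ 0.41068.
n = log₂(299.5/123) = ln(2.435)/ln 2 ≈ 1.2839 half-lives.
t = n × t½ = 1.2839 × 65.889 ≈ 84.594 hours.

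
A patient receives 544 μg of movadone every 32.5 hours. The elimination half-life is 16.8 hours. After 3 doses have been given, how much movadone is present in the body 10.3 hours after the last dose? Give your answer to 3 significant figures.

473 μg

The 3 doses were given 75.3, 42.8, 10.3 hours ago.
Total = 544·(1/2)^(75.3/16.8) + 544·(1/2)^(42.8/16.8) + 544·(1/2)^(10.3/16.8)
      = 24.341 + 93.044 + 355.66 ≈ 473.05 μg.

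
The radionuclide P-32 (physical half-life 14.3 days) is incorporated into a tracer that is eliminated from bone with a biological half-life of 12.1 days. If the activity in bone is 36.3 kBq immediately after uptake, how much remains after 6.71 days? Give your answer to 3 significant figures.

1/t_eff = 1/t_phys + 1/t_biol = 1/14.3 + 1/12.1 = 0.15257 per day.
t_eff = 14.3 × 12.1 / (14.3 + 12.1) ≈ 6.5542 days.
Remaining = 36.3 × (1/2)^(6.71/6.5542) = 36.3 × (1/2)^1.0238 ≈ 17.853 kBq.

17.9 kBq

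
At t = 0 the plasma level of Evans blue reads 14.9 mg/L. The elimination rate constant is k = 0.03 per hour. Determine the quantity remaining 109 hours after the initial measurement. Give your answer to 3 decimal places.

t½ = ln 2 / k = 0.69315 / 0.03 ≈ 23.105 hours.
Number of half-lives: n = 109/23.105 ≈ 4.7176.
Remaining = 14.9 × (1/2)^4.7176 = 14.9 × 0.038006 ≈ 0.5663 mg/L.

0.566 mg/L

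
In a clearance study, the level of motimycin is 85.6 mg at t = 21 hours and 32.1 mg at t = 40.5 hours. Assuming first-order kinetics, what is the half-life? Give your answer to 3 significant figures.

13.8 hours

Over Δt = 40.5 − 21 = 19.5 hours, the level fell by a factor of 85.6/32.1 ≈ 2.6667.
n = log₂(2.6667) ≈ 1.415 half-lives, so t½ = 19.5/1.415 ≈ 13.781 hours.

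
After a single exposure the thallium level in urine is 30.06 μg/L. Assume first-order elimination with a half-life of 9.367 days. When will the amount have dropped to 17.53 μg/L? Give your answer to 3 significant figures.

Fraction remaining = 17.53/30.06 ≈ 0.58317.
n = log₂(30.06/17.53) = ln(1.7148)/ln 2 ≈ 0.77802 half-lives.
t = n × t½ = 0.77802 × 9.367 ≈ 7.2877 days.

7.29 days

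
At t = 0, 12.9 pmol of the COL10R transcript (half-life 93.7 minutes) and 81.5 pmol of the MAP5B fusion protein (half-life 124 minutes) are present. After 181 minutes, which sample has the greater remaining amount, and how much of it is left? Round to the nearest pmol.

COL10R transcript: 12.9 × (1/2)^1.9317 ≈ 3.3814 pmol.
MAP5B fusion protein: 81.5 × (1/2)^1.4597 ≈ 29.631 pmol.
MAP5B fusion protein has more remaining, at ≈ 29.631 pmol.

MAP5B fusion protein, 30 pmol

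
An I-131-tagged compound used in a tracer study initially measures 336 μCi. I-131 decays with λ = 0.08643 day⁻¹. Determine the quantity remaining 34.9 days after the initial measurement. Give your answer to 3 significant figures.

t½ = ln 2 / λ = 0.69315 / 0.08643 ≈ 8.0198 days.
Number of half-lives: n = 34.9/8.0198 ≈ 4.3518.
Remaining = 336 × (1/2)^4.3518 = 336 × 0.048977 ≈ 16.456 μCi.

16.5 μCi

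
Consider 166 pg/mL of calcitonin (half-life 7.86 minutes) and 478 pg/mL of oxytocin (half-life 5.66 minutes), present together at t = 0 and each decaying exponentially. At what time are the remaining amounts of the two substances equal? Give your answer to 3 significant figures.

30.9 minutes

Set 166·(1/2)^(t/7.86) = 478·(1/2)^(t/5.66).
Taking log₂: log₂(166/478) = t·(1/7.86 − 1/5.66).
log₂(0.34728) = -1.5258; 1/7.86 − 1/5.66 = -0.049452.
t = -1.5258 / -0.049452 ≈ 30.855 minutes.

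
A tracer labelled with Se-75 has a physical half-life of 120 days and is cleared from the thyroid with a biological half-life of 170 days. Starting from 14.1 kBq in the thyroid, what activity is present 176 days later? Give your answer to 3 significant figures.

1/t_eff = 1/t_phys + 1/t_biol = 1/120 + 1/170 = 0.014216 per day.
t_eff = 120 × 170 / (120 + 170) ≈ 70.345 days.
Remaining = 14.1 × (1/2)^(176/70.345) = 14.1 × (1/2)^2.502 ≈ 2.4892 kBq.

2.49 kBq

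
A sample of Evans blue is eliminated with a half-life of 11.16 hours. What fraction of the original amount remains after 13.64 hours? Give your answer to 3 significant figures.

n = 13.64/11.16 ≈ 1.2222 half-lives.
Fraction remaining = (1/2)^1.2222 ≈ 0.42862.

0.429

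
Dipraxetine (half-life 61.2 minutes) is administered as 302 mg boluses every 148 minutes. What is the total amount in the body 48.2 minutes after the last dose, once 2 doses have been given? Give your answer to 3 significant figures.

208 mg

The 2 doses were given 196.2, 48.2 minutes ago.
Total = 302·(1/2)^(196.2/61.2) + 302·(1/2)^(48.2/61.2)
      = 32.73 + 174.95 ≈ 207.68 mg.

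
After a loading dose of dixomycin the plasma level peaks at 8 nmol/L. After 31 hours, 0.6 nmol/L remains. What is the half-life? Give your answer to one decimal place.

A/A₀ = 0.6/8 ≈ 0.075.
n = log₂(13.333) ≈ 3.737 half-lives elapsed in 31 hours.
t½ = 31/3.737 ≈ 8.2955 hours.

8.3 hours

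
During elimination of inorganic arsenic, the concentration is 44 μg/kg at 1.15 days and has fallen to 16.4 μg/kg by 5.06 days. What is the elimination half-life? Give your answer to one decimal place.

2.7 days

Over Δt = 5.06 − 1.15 = 3.91 days, the level fell by a factor of 44/16.4 ≈ 2.6829.
n = log₂(2.6829) ≈ 1.4238 half-lives, so t½ = 3.91/1.4238 ≈ 2.7462 days.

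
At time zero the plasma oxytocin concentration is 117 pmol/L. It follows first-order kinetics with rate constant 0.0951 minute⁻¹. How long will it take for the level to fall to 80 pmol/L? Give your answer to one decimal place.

t½ = ln 2 / λ = 0.69315 / 0.0951 ≈ 7.2886 minutes.
Fraction remaining = 80/117 ≈ 0.68376.
n = log₂(117/80) = ln(1.4625)/ln 2 ≈ 0.54844 half-lives.
t = n × t½ = 0.54844 × 7.2886 ≈ 3.9973 minutes.

4.0 minutes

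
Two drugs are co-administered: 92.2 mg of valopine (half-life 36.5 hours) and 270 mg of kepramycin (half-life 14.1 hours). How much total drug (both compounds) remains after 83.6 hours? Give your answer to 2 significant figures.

23 mg

valopine: 92.2 × (1/2)^(83.6/36.5) = 92.2 × (1/2)^2.2904 ≈ 18.847 mg.
kepramycin: 270 × (1/2)^(83.6/14.1) = 270 × (1/2)^5.9291 ≈ 4.4313 mg.
Total = 18.847 + 4.4313 ≈ 23.279 mg.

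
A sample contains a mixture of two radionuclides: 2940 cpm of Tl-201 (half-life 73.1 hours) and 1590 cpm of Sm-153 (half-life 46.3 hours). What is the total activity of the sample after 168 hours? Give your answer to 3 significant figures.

Tl-201: 2940 × (1/2)^(168/73.1) = 2940 × (1/2)^2.2982 ≈ 597.74 cpm.
Sm-153: 1590 × (1/2)^(168/46.3) = 1590 × (1/2)^3.6285 ≈ 128.56 cpm.
Total = 597.74 + 128.56 ≈ 726.3 cpm.

726 cpm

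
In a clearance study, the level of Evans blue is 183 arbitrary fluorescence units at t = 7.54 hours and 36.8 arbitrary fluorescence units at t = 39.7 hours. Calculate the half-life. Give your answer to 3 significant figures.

13.9 hours

Over Δt = 39.7 − 7.54 = 32.16 hours, the level fell by a factor of 183/36.8 ≈ 4.9728.
n = log₂(4.9728) ≈ 2.3141 half-lives, so t½ = 32.16/2.3141 ≈ 13.898 hours.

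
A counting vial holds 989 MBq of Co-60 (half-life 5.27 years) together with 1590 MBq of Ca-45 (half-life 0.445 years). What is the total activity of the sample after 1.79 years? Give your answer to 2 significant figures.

Co-60: 989 × (1/2)^(1.79/5.27) = 989 × (1/2)^0.33966 ≈ 781.54 MBq.
Ca-45: 1590 × (1/2)^(1.79/0.445) = 1590 × (1/2)^4.0225 ≈ 97.839 MBq.
Total = 781.54 + 97.839 ≈ 879.37 MBq.

880 MBq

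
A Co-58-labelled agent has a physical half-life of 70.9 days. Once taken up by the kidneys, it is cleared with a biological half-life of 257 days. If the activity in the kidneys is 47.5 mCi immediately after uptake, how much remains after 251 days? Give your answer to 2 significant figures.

2.1 mCi

1/t_eff = 1/t_phys + 1/t_biol = 1/70.9 + 1/257 = 0.017995 per day.
t_eff = 70.9 × 257 / (70.9 + 257) ≈ 55.57 days.
Remaining = 47.5 × (1/2)^(251/55.57) = 47.5 × (1/2)^4.5169 ≈ 2.0748 mCi.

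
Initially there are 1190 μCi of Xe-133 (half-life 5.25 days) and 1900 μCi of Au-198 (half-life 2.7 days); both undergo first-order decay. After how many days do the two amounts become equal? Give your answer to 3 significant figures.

3.75 days

Set 1190·(1/2)^(t/5.25) = 1900·(1/2)^(t/2.7).
Taking log₂: log₂(1190/1900) = t·(1/5.25 − 1/2.7).
log₂(0.62632) = -0.67504; 1/5.25 − 1/2.7 = -0.17989.
t = -0.67504 / -0.17989 ≈ 3.7524 days.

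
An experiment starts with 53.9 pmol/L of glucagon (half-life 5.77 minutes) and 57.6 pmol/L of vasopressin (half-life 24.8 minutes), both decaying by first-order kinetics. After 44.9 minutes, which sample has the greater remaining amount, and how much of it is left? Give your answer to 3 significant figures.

glucagon: 53.9 × (1/2)^7.7816 ≈ 0.24495 pmol/L.
vasopressin: 57.6 × (1/2)^1.8105 ≈ 16.421 pmol/L.
Vasopressin has more remaining, at ≈ 16.421 pmol/L.

vasopressin, 16.4 pmol/L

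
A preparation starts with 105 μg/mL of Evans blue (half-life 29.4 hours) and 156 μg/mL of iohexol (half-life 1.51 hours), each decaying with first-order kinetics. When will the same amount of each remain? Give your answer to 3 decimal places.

0.909 hours

Set 105·(1/2)^(t/29.4) = 156·(1/2)^(t/1.51).
Taking log₂: log₂(105/156) = t·(1/29.4 − 1/1.51).
log₂(0.67308) = -0.57116; 1/29.4 − 1/1.51 = -0.62824.
t = -0.57116 / -0.62824 ≈ 0.90914 hours.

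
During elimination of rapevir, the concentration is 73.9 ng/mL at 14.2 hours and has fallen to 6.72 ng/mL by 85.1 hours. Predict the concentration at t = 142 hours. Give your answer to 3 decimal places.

Over Δt = 85.1 − 14.2 = 70.9 hours, the level fell by a factor of 73.9/6.72 ≈ 10.997.
n = log₂(10.997) ≈ 3.459 half-lives, so t½ = 70.9/3.459 ≈ 20.497 hours.
From t = 85.1 to t = 142: 6.72 × (1/2)^((142−85.1)/20.497) ≈ 0.98108 ng/mL.

0.981 ng/mL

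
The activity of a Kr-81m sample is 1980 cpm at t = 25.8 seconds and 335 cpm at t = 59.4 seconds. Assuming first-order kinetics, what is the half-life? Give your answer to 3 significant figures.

13.1 seconds

Over Δt = 59.4 − 25.8 = 33.6 seconds, the level fell by a factor of 1980/335 ≈ 5.9104.
n = log₂(5.9104) ≈ 2.5633 half-lives, so t½ = 33.6/2.5633 ≈ 13.108 seconds.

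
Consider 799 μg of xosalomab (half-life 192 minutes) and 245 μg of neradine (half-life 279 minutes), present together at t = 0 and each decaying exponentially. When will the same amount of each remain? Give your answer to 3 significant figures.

Set 799·(1/2)^(t/192) = 245·(1/2)^(t/279).
Taking log₂: log₂(799/245) = t·(1/192 − 1/279).
log₂(3.2612) = 1.7054; 1/192 − 1/279 = 0.0016241.
t = 1.7054 / 0.0016241 ≈ 1050.1 minutes.

1050 minutes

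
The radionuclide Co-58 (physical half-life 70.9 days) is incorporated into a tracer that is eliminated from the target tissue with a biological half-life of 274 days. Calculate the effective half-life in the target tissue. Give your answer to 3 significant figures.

56.3 days

1/t_eff = 1/t_phys + 1/t_biol = 1/70.9 + 1/274 = 0.017754 per day.
t_eff = 70.9 × 274 / (70.9 + 274) ≈ 56.325 days.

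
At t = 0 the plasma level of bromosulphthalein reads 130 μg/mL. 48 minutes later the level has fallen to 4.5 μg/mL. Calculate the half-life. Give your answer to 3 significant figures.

9.89 minutes

A/A₀ = 4.5/130 ≈ 0.034615.
n = log₂(28.889) ≈ 4.8524 half-lives elapsed in 48 minutes.
t½ = 48/4.8524 ≈ 9.8919 minutes.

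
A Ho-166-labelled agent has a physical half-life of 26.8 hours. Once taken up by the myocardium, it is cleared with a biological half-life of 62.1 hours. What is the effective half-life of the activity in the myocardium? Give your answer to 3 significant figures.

1/t_eff = 1/t_phys + 1/t_biol = 1/26.8 + 1/62.1 = 0.053416 per hour.
t_eff = 26.8 × 62.1 / (26.8 + 62.1) ≈ 18.721 hours.

18.7 hours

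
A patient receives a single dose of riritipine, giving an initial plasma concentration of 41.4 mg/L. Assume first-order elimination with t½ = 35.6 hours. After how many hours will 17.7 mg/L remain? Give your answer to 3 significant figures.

Fraction remaining = 17.7/41.4 ≈ 0.42754.
n = log₂(41.4/17.7) = ln(2.339)/ln 2 ≈ 1.2259 half-lives.
t = n × t½ = 1.2259 × 35.6 ≈ 43.641 hours.

43.6 hours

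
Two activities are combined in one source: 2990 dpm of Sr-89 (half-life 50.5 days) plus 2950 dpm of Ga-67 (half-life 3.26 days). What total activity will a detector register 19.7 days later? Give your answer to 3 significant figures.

2330 dpm

Sr-89: 2990 × (1/2)^(19.7/50.5) = 2990 × (1/2)^0.3901 ≈ 2281.6 dpm.
Ga-67: 2950 × (1/2)^(19.7/3.26) = 2950 × (1/2)^6.0429 ≈ 44.742 dpm.
Total = 2281.6 + 44.742 ≈ 2326.3 dpm.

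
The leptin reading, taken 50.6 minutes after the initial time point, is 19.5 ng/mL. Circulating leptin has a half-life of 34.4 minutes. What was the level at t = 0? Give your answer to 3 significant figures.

Number of half-lives elapsed: n = 50.6/34.4 ≈ 1.4709.
A₀ = A × 2^n = 19.5 × 2^1.4709 = 19.5 × 2.772 ≈ 54.054 ng/mL.

54.1 ng/mL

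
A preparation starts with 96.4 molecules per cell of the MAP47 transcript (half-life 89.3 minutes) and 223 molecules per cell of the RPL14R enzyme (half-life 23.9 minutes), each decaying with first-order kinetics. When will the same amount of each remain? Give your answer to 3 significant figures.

39.5 minutes

Set 96.4·(1/2)^(t/89.3) = 223·(1/2)^(t/23.9).
Taking log₂: log₂(96.4/223) = t·(1/89.3 − 1/23.9).
log₂(0.43229) = -1.2099; 1/89.3 − 1/23.9 = -0.030643.
t = -1.2099 / -0.030643 ≈ 39.485 minutes.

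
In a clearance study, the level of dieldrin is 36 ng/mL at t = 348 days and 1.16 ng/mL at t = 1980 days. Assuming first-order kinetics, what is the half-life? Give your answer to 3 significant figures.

329 days

Over Δt = 1980 − 348 = 1632 days, the level fell by a factor of 36/1.16 ≈ 31.034.
n = log₂(31.034) ≈ 4.9558 half-lives, so t½ = 1632/4.9558 ≈ 329.31 days.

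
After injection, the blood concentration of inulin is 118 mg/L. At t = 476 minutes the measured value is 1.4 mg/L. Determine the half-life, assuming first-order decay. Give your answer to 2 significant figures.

A/A₀ = 1.4/118 ≈ 0.011864.
n = log₂(84.286) ≈ 6.3972 half-lives elapsed in 476 minutes.
t½ = 476/6.3972 ≈ 74.407 minutes.

74 minutes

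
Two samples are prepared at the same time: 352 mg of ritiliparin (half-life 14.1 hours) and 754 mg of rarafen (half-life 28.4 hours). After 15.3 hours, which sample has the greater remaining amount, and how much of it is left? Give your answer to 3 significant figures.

rarafen, 519 mg

ritiliparin: 352 × (1/2)^1.0851 ≈ 165.92 mg.
rarafen: 754 × (1/2)^0.53873 ≈ 519.04 mg.
Rarafen has more remaining, at ≈ 519.04 mg.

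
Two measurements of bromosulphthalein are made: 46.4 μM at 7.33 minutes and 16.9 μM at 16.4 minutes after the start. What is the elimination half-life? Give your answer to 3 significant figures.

Over Δt = 16.4 − 7.33 = 9.07 minutes, the level fell by a factor of 46.4/16.9 ≈ 2.7456.
n = log₂(2.7456) ≈ 1.4571 half-lives, so t½ = 9.07/1.4571 ≈ 6.2247 minutes.

6.22 minutes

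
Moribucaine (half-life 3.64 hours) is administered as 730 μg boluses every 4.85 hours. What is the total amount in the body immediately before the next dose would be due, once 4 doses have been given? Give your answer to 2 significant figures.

470 μg

The 4 doses were given 19.4, 14.55, 9.7, 4.85 hours ago.
Total = 730·(1/2)^(19.4/3.64) + 730·(1/2)^(14.55/3.64) + 730·(1/2)^(9.7/3.64) + 730·(1/2)^(4.85/3.64)
      = 18.152 + 45.712 + 115.11 + 289.88 ≈ 468.86 μg.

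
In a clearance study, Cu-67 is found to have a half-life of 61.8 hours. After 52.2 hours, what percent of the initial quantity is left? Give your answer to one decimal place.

55.7%

n = 52.2/61.8 ≈ 0.84466 half-lives.
Fraction remaining = (1/2)^0.84466 ≈ 0.55684, i.e. 55.684%.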